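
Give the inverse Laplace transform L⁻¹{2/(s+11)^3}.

L⁻¹{n!/(s-a)^(n+1)} = t^n·e^(at), so L⁻¹{2/(s+11)^3} = t^2·e^(-11t)

Final answer: t^2·e^(-11t)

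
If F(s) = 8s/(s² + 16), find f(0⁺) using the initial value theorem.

f(0⁺) = lim_{s→∞} s·8s/(s² + 16) = lim_{s→∞} 8s²/(s² + 16) = 8

Final answer: 8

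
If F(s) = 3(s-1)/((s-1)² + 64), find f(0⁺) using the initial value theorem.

f(0⁺) = lim_{s→∞} sF(s) = lim_{s→∞} 3s(s-1)/((s-1)² + 64) = 3

Final answer: 3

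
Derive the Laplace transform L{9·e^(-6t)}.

L{e^(at)} = 1/(s-a), so L{e^(-6t)} = 1/(s+6). Then L{9·e^(-6t)} = 9/(s+6)

Final answer: 9/(s+6)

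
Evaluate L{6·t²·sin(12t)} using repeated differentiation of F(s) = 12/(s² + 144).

F(s) = 12/(s² + 144). F'(s) = -24s/(s² + 144)². F''(s) = -24(144 - 3s²)/(s² + 144)³ = (72s² - 3456)/(s² + 144)³. So L{t²·sin(12t)} = (-1)² F''(s) = (72s² - 3456)/(s² + 144)³. Then L{6·t²·sin(12t)} = 6·(72s² - 3456)/(s² + 144)³ = (432s² - 20736)/(s² + 144)³

Final answer: (432s² - 20736)/(s² + 144)³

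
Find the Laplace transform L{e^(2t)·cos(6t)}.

L{e^(at)·cos(ωt)} = (s-a)/((s-a)² + ω²), so L{e^(2t)·cos(6t)} = (s-2)/((s-2)² + 36)

Final answer: (s-2)/((s-2)² + 36)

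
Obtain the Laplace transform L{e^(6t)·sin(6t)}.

L{e^(at)·sin(ωt)} = ω/((s-a)² + ω²), so L{e^(6t)·sin(6t)} = 6/((s-6)² + 36)

Final answer: 6/((s-6)² + 36)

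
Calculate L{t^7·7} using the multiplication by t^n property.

L{7} = 7/s. d^1/ds^1[1/s] = -1/s². d^2/ds^2[1/s] = 2/s^3. d^3/ds^3[1/s] = -6/s^4. d^4/ds^4[1/s] = 24/s^5. d^5/ds^5[1/s] = -120/s^6. d^6/ds^6[1/s] = 720/s^7. d^7/ds^7[1/s] = -5040/s^8. So L{t^7} = (-1)^{7}·-5040/s^8 = 5040/s^8. Then L{t^7·7} = 7·5040/s^8 = 35280/s^8

Final answer: 35280/s^8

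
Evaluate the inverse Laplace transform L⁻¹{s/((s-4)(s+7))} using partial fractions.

Using partial fractions, f(t) = (4e^(4t) + 7e^(-7t))/11

Final answer: (4e^(4t) + 7e^(-7t))/11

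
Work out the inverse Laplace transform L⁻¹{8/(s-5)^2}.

L⁻¹{n!/(s-a)^(n+1)} = t^n·e^(at) with n=1, a=5. So L⁻¹{1/(s-5)^2} = t·e^(5t), and L⁻¹{8/(s-5)^2} = (8/1)·t·e^(5t) = 8·t·e^(5t)

Final answer: 8·t·e^(5t)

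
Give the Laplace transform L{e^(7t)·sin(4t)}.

L{e^(at)·sin(ωt)} = ω/((s-a)² + ω²), so L{e^(7t)·sin(4t)} = 4/((s-7)² + 16)

Final answer: 4/((s-7)² + 16)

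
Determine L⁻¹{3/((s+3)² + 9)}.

Form: b/((s-a)² + b²) → e^(at)sin(bt). With a=-3, b=3

Final answer: e^(-3t)·sin(3t)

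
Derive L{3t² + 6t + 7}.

L{3t² + 6t + 7} = 3·2/s³ + 6/s² + 7/s = 6/s³ + 6/s² + 7/s

Final answer: 6/s³ + 6/s² + 7/s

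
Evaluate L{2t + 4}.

L{2t + 4} = 2·L{t} + 4·L{1} = 2/s² + 4/s

Final answer: 2/s² + 4/s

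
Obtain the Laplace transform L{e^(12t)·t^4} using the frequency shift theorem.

L{e^(at)·t^n} = n!/(s-a)^(n+1), so L{e^(12t)·t^4} = 24/(s-12)^5

Final answer: 24/(s-12)^5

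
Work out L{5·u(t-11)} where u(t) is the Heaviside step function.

L{u(t-a)} = e^(-as)/s. Here a=11, so L{u(t-11)} = e^(-11s)/s, and L{5·u(t-11)} = 5·e^(-11s)/s

Final answer: 5·e^(-11s)/s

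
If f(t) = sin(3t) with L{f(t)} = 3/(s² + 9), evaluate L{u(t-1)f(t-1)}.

Time shift theorem: L{u(t-a)f(t-a)} = e^(-as)F(s). Here a=1, F(s) = 3/(s² + 9), so L{u(t-1)f(t-1)} = e^(-s)·3/(s² + 9)

Final answer: e^(-s)·3/(s² + 9)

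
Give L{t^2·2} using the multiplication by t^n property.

L{2} = 2/s. d^1/ds^1[1/s] = -1/s². d^2/ds^2[1/s] = 2/s^3. So L{t^2} = (-1)^{2}·2/s^3 = 2/s^3. Then L{t^2·2} = 2·2/s^3 = 4/s^3

Final answer: 4/s^3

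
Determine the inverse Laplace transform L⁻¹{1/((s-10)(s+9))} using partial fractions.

Decompose: A/(s-10) + B/(s+9). A = 1/19, B = -1/19. f(t) = (e^(10t) - e^(-9t))/19

Final answer: (e^(10t) - e^(-9t))/19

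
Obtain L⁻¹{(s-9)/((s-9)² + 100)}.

Using frequency shift: L⁻¹{(s-a)/((s-a)² + b²)} = e^(at)cos(bt). Here a=9, b=10

Final answer: e^(9t)·cos(10t)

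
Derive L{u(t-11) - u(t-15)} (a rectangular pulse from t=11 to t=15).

L{u(t-a)} = e^(-as)/s. L{u(t-11) - u(t-15)} = (e^(-11s) - e^(-15s))/s

Final answer: (e^(-11s) - e^(-15s))/s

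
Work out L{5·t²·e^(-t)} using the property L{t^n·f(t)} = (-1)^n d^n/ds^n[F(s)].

L{e^(-t)} = 1/(s+1). d/ds[1/(s+1)] = -1/(s+1)². d²/ds²[1/(s+1)] = 2/(s+1)³. So L{t²·e^(-t)} = (-1)² · 2/(s+1)³ = 2/(s+1)³. Then L{5·t²·e^(-t)} = 5·2/(s+1)³ = 10/(s+1)³

Final answer: 10/(s+1)³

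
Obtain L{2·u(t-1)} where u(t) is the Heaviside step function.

L{u(t-a)} = e^(-as)/s. Here a=1, so L{u(t-1)} = e^(-s)/s, and L{2·u(t-1)} = 2·e^(-s)/s

Final answer: 2·e^(-s)/s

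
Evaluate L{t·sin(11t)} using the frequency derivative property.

L{sin(11t)} = 11/(s² + 121). By L{t·f(t)} = -F'(s): -d/ds[11/(s² + 121)] = -(11)·(-2s)/(s² + 121)² = 22s/(s² + 121)²

Final answer: 22s/(s² + 121)²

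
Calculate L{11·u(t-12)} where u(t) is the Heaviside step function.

L{u(t-a)} = e^(-as)/s. Here a=12, so L{u(t-12)} = e^(-12s)/s, and L{11·u(t-12)} = 11·e^(-12s)/s

Final answer: 11·e^(-12s)/s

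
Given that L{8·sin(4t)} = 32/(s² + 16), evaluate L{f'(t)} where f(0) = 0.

L{f'(t)} = s·F(s) - f(0) = s·32/(s² + 16) - 0 = 32s/(s² + 16)

Final answer: 32s/(s² + 16)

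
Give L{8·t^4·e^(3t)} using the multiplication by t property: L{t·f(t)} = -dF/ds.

Using L{t^n·e^(at)} = n!/(s-a)^(n+1), L{t^4·e^(3t)} = 24/(s-3)^5, so L{8·t^4·e^(3t)} = 8·24/(s-3)^5 = 192/(s-3)^5

Final answer: 192/(s-3)^5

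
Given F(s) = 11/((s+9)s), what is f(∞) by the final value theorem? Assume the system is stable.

f(∞) = lim_{s→0} sF(s) = lim_{s→0} 11/(s+9) = 11/9

Final answer: 11/9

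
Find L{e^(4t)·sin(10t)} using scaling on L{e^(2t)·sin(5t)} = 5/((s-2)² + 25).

Scaling with a=2: L{e^(4t)·sin(10t)} = (1/2) · 5/((s/2-2)² + 25). Simplifying: 10/((s-4)² + 100)

Final answer: 10/((s-4)² + 100)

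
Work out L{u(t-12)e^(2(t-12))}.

u(t-a)f(t-a) with f(t)=e^(2t). L{e^(2t)} = 1/(s-2). By time shift: e^(-12s)/(s-2)

Final answer: e^(-12s)/(s-2)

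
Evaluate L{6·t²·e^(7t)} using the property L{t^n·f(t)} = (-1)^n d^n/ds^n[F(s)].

L{e^(7t)} = 1/(s-7). d/ds[1/(s-7)] = -1/(s-7)². d²/ds²[1/(s-7)] = 2/(s-7)³. So L{t²·e^(7t)} = (-1)² · 2/(s-7)³ = 2/(s-7)³. Then L{6·t²·e^(7t)} = 6·2/(s-7)³ = 12/(s-7)³

Final answer: 12/(s-7)³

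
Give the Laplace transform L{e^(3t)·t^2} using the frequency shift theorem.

L{e^(at)·t^n} = n!/(s-a)^(n+1), so L{e^(3t)·t^2} = 2/(s-3)^3

Final answer: 2/(s-3)^3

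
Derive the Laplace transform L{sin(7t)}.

L{sin(ωt)} = ω/(s² + ω²), so L{sin(7t)} = 7/(s² + 49)

Final answer: 7/(s² + 49)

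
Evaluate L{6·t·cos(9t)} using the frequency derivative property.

L{cos(9t)} = s/(s² + 81). Derivative: d/ds[s/(s² + 81)] = [(s² + 81) - s·2s]/(s² + 81)² = (81 - s²)/(s² + 81)². So L{t·cos(9t)} = -F'(s) = (s² - 81)/(s² + 81)². Then L{6·t·cos(9t)} = 6·(s² - 81)/(s² + 81)²

Final answer: 6·(s² - 81)/(s² + 81)²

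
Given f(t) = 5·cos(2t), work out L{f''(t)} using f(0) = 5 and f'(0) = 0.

F(s) = 5s/(s² + 4). L{f''(t)} = s²F(s) - sf(0) - f'(0) = 5s³/(s² + 4) - 5s = (5s³ - 5s(s² + 4))/(s² + 4) = -20s/(s² + 4)

Final answer: -20s/(s² + 4)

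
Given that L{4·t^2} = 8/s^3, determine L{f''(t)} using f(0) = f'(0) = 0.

L{f''(t)} = s²F(s) - sf(0) - f'(0) = s²·8/s^3 - 0 - 0 = 8/s

Final answer: 8/s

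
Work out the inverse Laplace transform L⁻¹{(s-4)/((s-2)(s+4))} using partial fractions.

Using partial fractions, f(t) = (-2e^(2t) + 8e^(-4t))/6

Final answer: (-2e^(2t) + 8e^(-4t))/6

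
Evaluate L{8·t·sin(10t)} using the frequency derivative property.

L{sin(10t)} = 10/(s² + 100). By L{t·f(t)} = -F'(s): -d/ds[10/(s² + 100)] = -(10)·(-2s)/(s² + 100)² = 20s/(s² + 100)². Then L{8·t·sin(10t)} = 8·20s/(s² + 100)² = 160s/(s² + 100)²

Final answer: 160s/(s² + 100)²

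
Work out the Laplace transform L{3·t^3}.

L{t^n} = n!/s^(n+1), so L{t^3} = 6/s^4. Then L{3·t^3} = 3·6/s^4 = 18/s^4

Final answer: 18/s^4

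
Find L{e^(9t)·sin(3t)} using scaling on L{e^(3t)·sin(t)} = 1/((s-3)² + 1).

Scaling with a=3: L{e^(9t)·sin(3t)} = (1/3) · 1/((s/3-3)² + 1). Simplifying: 3/((s-9)² + 9)

Final answer: 3/((s-9)² + 9)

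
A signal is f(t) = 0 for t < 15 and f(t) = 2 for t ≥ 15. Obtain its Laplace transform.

f(t) = 2·u(t-15). L{u(t-15)} = e^(-15s)/s, so L{f(t)} = 2·e^(-15s)/s

Final answer: 2·e^(-15s)/s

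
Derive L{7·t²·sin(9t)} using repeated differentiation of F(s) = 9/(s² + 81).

F(s) = 9/(s² + 81). F'(s) = -18s/(s² + 81)². F''(s) = -18(81 - 3s²)/(s² + 81)³ = (54s² - 1458)/(s² + 81)³. So L{t²·sin(9t)} = (-1)² F''(s) = (54s² - 1458)/(s² + 81)³. Then L{7·t²·sin(9t)} = 7·(54s² - 1458)/(s² + 81)³ = (378s² - 10206)/(s² + 81)³

Final answer: (378s² - 10206)/(s² + 81)³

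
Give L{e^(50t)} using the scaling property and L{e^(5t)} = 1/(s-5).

Using L{f(at)} = (1/a)F(s/a) with a=10 and f(t) = e^(5t): L{e^(50t)} = (1/10) · 1/((s/10)-5) = (1/10) · 10/(s-50) = 1/(s-50)

Final answer: 1/(s-50)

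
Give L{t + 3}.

L{t + 3} = L{t} + 3·L{1} = 1/s² + 3/s

Final answer: 1/s² + 3/s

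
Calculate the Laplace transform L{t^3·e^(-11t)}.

L{t^n·e^(at)} = n!/(s-a)^(n+1), so L{t^3·e^(-11t)} = 6/(s+11)^4

Final answer: 6/(s+11)^4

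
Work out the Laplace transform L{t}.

L{t^n} = n!/s^(n+1), so L{t} = 1/s^2

Final answer: 1/s^2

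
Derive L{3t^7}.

L{t^n} = n!/s^(n+1). So L{3t^7} = 3·7!/s^8 = 15120/s^8

Final answer: 15120/s^8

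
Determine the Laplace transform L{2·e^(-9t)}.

L{e^(at)} = 1/(s-a), so L{e^(-9t)} = 1/(s+9). Then L{2·e^(-9t)} = 2/(s+9)

Final answer: 2/(s+9)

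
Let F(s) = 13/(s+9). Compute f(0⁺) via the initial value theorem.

f(0⁺) = lim_{s→∞} s·13/(s+9) = lim_{s→∞} 13s/(s+9) = 13

Final answer: 13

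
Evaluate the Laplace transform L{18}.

L{18} = 18 · L{1} = 18/s

Final answer: 18/s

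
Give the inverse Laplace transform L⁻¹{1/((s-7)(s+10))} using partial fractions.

Decompose: A/(s-7) + B/(s+10). A = 1/17, B = -1/17. f(t) = (e^(7t) - e^(-10t))/17

Final answer: (e^(7t) - e^(-10t))/17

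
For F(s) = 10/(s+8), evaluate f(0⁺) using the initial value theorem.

f(0⁺) = lim_{s→∞} s·10/(s+8) = lim_{s→∞} 10s/(s+8) = 10

Final answer: 10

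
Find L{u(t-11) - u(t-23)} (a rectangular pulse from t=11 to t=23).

L{u(t-a)} = e^(-as)/s. L{u(t-11) - u(t-23)} = (e^(-11s) - e^(-23s))/s

Final answer: (e^(-11s) - e^(-23s))/s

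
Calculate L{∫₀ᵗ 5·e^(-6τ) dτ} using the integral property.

L{∫₀ᵗ f(τ)dτ} = F(s)/s with F(s) = 5/(s+6), so L{∫₀ᵗ 5·e^(-6τ) dτ} = 5/(s(s+6))

Final answer: 5/(s(s+6))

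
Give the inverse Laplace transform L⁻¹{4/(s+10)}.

L⁻¹{1/(s-a)} = e^(at), so L⁻¹{1/(s+10)} = e^(-10t), and L⁻¹{4/(s+10)} = 4·e^(-10t)

Final answer: 4·e^(-10t)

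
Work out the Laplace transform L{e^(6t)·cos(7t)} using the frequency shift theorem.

Frequency shift: L{e^(at)f(t)} = F(s-a). L{e^(6t)·cos(7t)} = (s-6)/((s-6)² + 49)

Final answer: (s-6)/((s-6)² + 49)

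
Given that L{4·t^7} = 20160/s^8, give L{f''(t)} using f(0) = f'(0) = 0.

L{f''(t)} = s²F(s) - sf(0) - f'(0) = s²·20160/s^8 - 0 - 0 = 20160/s^6

Final answer: 20160/s^6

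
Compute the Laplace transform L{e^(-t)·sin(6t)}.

L{e^(at)·sin(ωt)} = ω/((s-a)² + ω²), so L{e^(-t)·sin(6t)} = 6/((s+1)² + 36)

Final answer: 6/((s+1)² + 36)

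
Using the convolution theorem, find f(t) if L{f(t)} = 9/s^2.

9/s^2 = (9/s)·(1/s) = L{9}·L{1}. By convolution, f(t) = 9*1 = ∫₀ᵗ 9·1 dτ = 9·t

Final answer: 9·t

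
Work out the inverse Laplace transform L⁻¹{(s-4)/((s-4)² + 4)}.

Using frequency shift, L⁻¹{(s-4)/((s-4)² + 4)} = e^(4t)·cos(2t)

Final answer: e^(4t)·cos(2t)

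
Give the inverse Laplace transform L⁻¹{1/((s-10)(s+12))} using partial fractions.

Decompose: A/(s-10) + B/(s+12). A = 1/22, B = -1/22. f(t) = (e^(10t) - e^(-12t))/22

Final answer: (e^(10t) - e^(-12t))/22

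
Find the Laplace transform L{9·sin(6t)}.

L{sin(ωt)} = ω/(s² + ω²), so L{sin(6t)} = 6/(s² + 36). Then L{9·sin(6t)} = 9·6/(s² + 36) = 54/(s² + 36)

Final answer: 54/(s² + 36)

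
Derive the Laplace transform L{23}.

L{23} = 23 · L{1} = 23/s

Final answer: 23/s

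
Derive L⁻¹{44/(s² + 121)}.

This is the form c·a/(s² + a²) with a = 11, c = 4. L⁻¹ = 4·sin(11t)

Final answer: 4·sin(11t)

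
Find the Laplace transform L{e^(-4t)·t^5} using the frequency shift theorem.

L{e^(at)·t^n} = n!/(s-a)^(n+1), so L{e^(-4t)·t^5} = 120/(s+4)^6

Final answer: 120/(s+4)^6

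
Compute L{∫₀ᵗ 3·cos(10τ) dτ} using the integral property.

L{∫₀ᵗ f(τ)dτ} = F(s)/s with F(s) = 3s/(s² + 100), so the result is (3s/(s² + 100))/s = 3/(s² + 100)

Final answer: 3/(s² + 100)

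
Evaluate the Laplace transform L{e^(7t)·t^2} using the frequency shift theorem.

L{e^(at)·t^n} = n!/(s-a)^(n+1), so L{e^(7t)·t^2} = 2/(s-7)^3

Final answer: 2/(s-7)^3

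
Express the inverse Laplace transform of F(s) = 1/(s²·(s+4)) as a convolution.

1/(s²·(s+4)) = (1/s^2)·(1/(s+4)) = L{t}·L{e^(-4t)}. So f(t) = t*e^(-4t) = ∫₀ᵗ τ·e^(-4(t-τ)) dτ

Final answer: ∫₀ᵗ τ·e^(-4(t-τ)) dτ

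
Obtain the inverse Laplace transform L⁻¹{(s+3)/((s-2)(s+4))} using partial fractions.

Using partial fractions, f(t) = (5e^(2t) + e^(-4t))/6

Final answer: (5e^(2t) + e^(-4t))/6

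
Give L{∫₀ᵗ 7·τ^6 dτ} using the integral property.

L{∫₀ᵗ f(τ)dτ} = F(s)/s with f(t) = 7t^6. F(s) = 5040/s^7, so L{∫₀ᵗ 7·τ^6 dτ} = (5040/s^7)/s = 5040/s^8. (Check: ∫₀ᵗ 7·τ^6 dτ = 7t^7/7.)

Final answer: 5040/s^8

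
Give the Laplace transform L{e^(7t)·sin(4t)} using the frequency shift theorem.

Frequency shift: L{e^(at)f(t)} = F(s-a). L{e^(7t)·sin(4t)} = 4/((s-7)² + 16)

Final answer: 4/((s-7)² + 16)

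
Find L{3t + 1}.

L{3t + 1} = 3·L{t} + L{1} = 3/s² + 1/s

Final answer: 3/s² + 1/s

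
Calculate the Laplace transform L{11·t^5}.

L{t^n} = n!/s^(n+1), so L{t^5} = 120/s^6. Then L{11·t^5} = 11·120/s^6 = 1320/s^6

Final answer: 1320/s^6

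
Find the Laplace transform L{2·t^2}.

L{t^n} = n!/s^(n+1), so L{t^2} = 2/s^3. Then L{2·t^2} = 2·2/s^3 = 4/s^3

Final answer: 4/s^3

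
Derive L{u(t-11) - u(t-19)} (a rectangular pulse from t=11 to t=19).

L{u(t-a)} = e^(-as)/s. L{u(t-11) - u(t-19)} = (e^(-11s) - e^(-19s))/s

Final answer: (e^(-11s) - e^(-19s))/s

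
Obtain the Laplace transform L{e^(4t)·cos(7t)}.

L{e^(at)·cos(ωt)} = (s-a)/((s-a)² + ω²), so L{e^(4t)·cos(7t)} = (s-4)/((s-4)² + 49)

Final answer: (s-4)/((s-4)² + 49)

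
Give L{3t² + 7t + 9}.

L{3t² + 7t + 9} = 3·2/s³ + 7/s² + 9/s = 6/s³ + 7/s² + 9/s

Final answer: 6/s³ + 7/s² + 9/s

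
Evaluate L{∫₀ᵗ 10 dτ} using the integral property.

L{∫₀ᵗ f(τ)dτ} = F(s)/s with f(t) = 10. F(s) = 10/s, so L{∫₀ᵗ 10 dτ} = (10/s)/s = 10/s². (Check: ∫₀ᵗ 10 dτ = 10t.)

Final answer: 10/s²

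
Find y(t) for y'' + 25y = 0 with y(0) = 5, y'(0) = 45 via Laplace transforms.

L{y''} + 25L{y} = 0. s²Y - 5s - 45 + 25Y = 0. Y(s² + 25) = 5s + 45. Y = (5s + 45)/(s² + 25). Inverting: y(t) = 5cos(5t) + 9sin(5t)

Final answer: y(t) = 5cos(5t) + 9sin(5t)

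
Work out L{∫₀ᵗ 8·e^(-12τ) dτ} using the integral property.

L{∫₀ᵗ f(τ)dτ} = F(s)/s with F(s) = 8/(s+12), so L{∫₀ᵗ 8·e^(-12τ) dτ} = 8/(s(s+12))

Final answer: 8/(s(s+12))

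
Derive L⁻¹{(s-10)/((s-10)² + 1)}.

Using frequency shift: L⁻¹{(s-a)/((s-a)² + b²)} = e^(at)cos(bt). Here a=10, b=1

Final answer: e^(10t)·cos(t)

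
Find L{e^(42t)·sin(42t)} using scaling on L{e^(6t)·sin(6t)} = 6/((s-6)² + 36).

Scaling with a=7: L{e^(42t)·sin(42t)} = (1/7) · 6/((s/7-6)² + 36). Simplifying: 42/((s-42)² + 1764)

Final answer: 42/((s-42)² + 1764)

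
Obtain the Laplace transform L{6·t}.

L{t^n} = n!/s^(n+1), so L{t} = 1/s^2. Then L{6·t} = 6·1/s^2 = 6/s^2

Final answer: 6/s^2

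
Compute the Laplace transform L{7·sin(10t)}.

L{sin(ωt)} = ω/(s² + ω²), so L{sin(10t)} = 10/(s² + 100). Then L{7·sin(10t)} = 7·10/(s² + 100) = 70/(s² + 100)

Final answer: 70/(s² + 100)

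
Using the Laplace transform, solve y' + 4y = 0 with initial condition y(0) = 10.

L{y'} + 4L{y} = 0. sY - 10 + 4Y = 0. Y(s+4) = 10. Y = 10/(s+4)

Final answer: y(t) = 10e^(-4t)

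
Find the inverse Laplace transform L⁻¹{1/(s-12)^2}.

L⁻¹{n!/(s-a)^(n+1)} = t^n·e^(at), so L⁻¹{1/(s-12)^2} = t·e^(12t)

Final answer: t·e^(12t)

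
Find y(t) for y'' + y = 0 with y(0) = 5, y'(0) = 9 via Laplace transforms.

L{y''} + 1L{y} = 0. s²Y - 5s - 9 + Y = 0. Y(s² + 1) = 5s + 9. Y = (5s + 9)/(s² + 1). Inverting: y(t) = 5cos(t) + 9sin(t)

Final answer: y(t) = 5cos(t) + 9sin(t)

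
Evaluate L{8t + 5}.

L{8t + 5} = 8·L{t} + 5·L{1} = 8/s² + 5/s

Final answer: 8/s² + 5/s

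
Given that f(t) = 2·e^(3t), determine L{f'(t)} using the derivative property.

f(0) = 2, F(s) = 2/(s-3). L{f'(t)} = s·F(s) - f(0) = 2s/(s-3) - 2 = (2s - 2(s-3))/(s-3) = 6/(s-3)

Final answer: 6/(s-3)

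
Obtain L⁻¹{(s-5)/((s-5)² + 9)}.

Using frequency shift: L⁻¹{(s-a)/((s-a)² + b²)} = e^(at)cos(bt). Here a=5, b=3

Final answer: e^(5t)·cos(3t)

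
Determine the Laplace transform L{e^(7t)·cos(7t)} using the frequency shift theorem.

Frequency shift: L{e^(at)f(t)} = F(s-a). L{e^(7t)·cos(7t)} = (s-7)/((s-7)² + 49)

Final answer: (s-7)/((s-7)² + 49)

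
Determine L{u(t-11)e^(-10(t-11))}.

u(t-a)f(t-a) with f(t)=e^(-10t). L{e^(-10t)} = 1/(s+10). By time shift: e^(-11s)/(s+10)

Final answer: e^(-11s)/(s+10)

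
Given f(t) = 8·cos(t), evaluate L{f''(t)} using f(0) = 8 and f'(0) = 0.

F(s) = 8s/(s² + 1). L{f''(t)} = s²F(s) - sf(0) - f'(0) = 8s³/(s² + 1) - 8s = (8s³ - 8s(s² + 1))/(s² + 1) = -8s/(s² + 1)

Final answer: -8s/(s² + 1)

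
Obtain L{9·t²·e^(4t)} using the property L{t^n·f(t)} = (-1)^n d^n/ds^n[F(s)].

L{e^(4t)} = 1/(s-4). d/ds[1/(s-4)] = -1/(s-4)². d²/ds²[1/(s-4)] = 2/(s-4)³. So L{t²·e^(4t)} = (-1)² · 2/(s-4)³ = 2/(s-4)³. Then L{9·t²·e^(4t)} = 9·2/(s-4)³ = 18/(s-4)³

Final answer: 18/(s-4)³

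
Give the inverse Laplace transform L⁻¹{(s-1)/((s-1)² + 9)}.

Using frequency shift, L⁻¹{(s-1)/((s-1)² + 9)} = e^t·cos(3t)

Final answer: e^t·cos(3t)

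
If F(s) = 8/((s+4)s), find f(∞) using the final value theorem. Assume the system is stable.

f(∞) = lim_{s→0} sF(s) = lim_{s→0} 8/(s+4) = 2

Final answer: 2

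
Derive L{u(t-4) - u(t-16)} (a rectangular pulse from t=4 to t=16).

L{u(t-a)} = e^(-as)/s. L{u(t-4) - u(t-16)} = (e^(-4s) - e^(-16s))/s

Final answer: (e^(-4s) - e^(-16s))/s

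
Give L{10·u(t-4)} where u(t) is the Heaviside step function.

L{u(t-a)} = e^(-as)/s. Here a=4, so L{u(t-4)} = e^(-4s)/s, and L{10·u(t-4)} = 10·e^(-4s)/s

Final answer: 10·e^(-4s)/s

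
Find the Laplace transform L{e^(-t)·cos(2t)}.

L{e^(at)·cos(ωt)} = (s-a)/((s-a)² + ω²), so L{e^(-t)·cos(2t)} = (s+1)/((s+1)² + 4)

Final answer: (s+1)/((s+1)² + 4)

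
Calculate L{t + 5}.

L{t + 5} = L{t} + 5·L{1} = 1/s² + 5/s

Final answer: 1/s² + 5/s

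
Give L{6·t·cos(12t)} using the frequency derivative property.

L{cos(12t)} = s/(s² + 144). Derivative: d/ds[s/(s² + 144)] = [(s² + 144) - s·2s]/(s² + 144)² = (144 - s²)/(s² + 144)². So L{t·cos(12t)} = -F'(s) = (s² - 144)/(s² + 144)². Then L{6·t·cos(12t)} = 6·(s² - 144)/(s² + 144)²

Final answer: 6·(s² - 144)/(s² + 144)²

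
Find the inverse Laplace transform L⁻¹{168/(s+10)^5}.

L⁻¹{n!/(s-a)^(n+1)} = t^n·e^(at) with n=4, a=-10. So L⁻¹{24/(s+10)^5} = t^4·e^(-10t), and L⁻¹{168/(s+10)^5} = (168/24)·t^4·e^(-10t) = 7·t^4·e^(-10t)

Final answer: 7·t^4·e^(-10t)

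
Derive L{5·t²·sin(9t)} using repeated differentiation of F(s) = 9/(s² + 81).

F(s) = 9/(s² + 81). F'(s) = -18s/(s² + 81)². F''(s) = -18(81 - 3s²)/(s² + 81)³ = (54s² - 1458)/(s² + 81)³. So L{t²·sin(9t)} = (-1)² F''(s) = (54s² - 1458)/(s² + 81)³. Then L{5·t²·sin(9t)} = 5·(54s² - 1458)/(s² + 81)³ = (270s² - 7290)/(s² + 81)³

Final answer: (270s² - 7290)/(s² + 81)³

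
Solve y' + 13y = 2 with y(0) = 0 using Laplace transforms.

sY + 13Y = 2/s. Y = 2/(s(s+13)). Partial fractions: Y = 2/13/s - 2/13/(s+13)

Final answer: y(t) = 2/13(1 - e^(-13t))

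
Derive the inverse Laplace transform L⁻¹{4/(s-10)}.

L⁻¹{1/(s-a)} = e^(at), so L⁻¹{1/(s-10)} = e^(10t), and L⁻¹{4/(s-10)} = 4·e^(10t)

Final answer: 4·e^(10t)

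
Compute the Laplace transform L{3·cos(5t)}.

L{cos(ωt)} = s/(s² + ω²), so L{cos(5t)} = s/(s² + 25). Then L{3·cos(5t)} = 3·s/(s² + 25) = 3s/(s² + 25)

Final answer: 3s/(s² + 25)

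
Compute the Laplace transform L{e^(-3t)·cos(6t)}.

L{e^(at)·cos(ωt)} = (s-a)/((s-a)² + ω²), so L{e^(-3t)·cos(6t)} = (s+3)/((s+3)² + 36)

Final answer: (s+3)/((s+3)² + 36)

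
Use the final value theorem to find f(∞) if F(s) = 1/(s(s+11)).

f(∞) = lim_{s→0} s·1/(s(s+11)) = lim_{s→0} 1/(s+11) = 1/11 = 1/11

Final answer: 1/11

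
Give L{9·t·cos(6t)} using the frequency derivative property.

L{cos(6t)} = s/(s² + 36). Derivative: d/ds[s/(s² + 36)] = [(s² + 36) - s·2s]/(s² + 36)² = (36 - s²)/(s² + 36)². So L{t·cos(6t)} = -F'(s) = (s² - 36)/(s² + 36)². Then L{9·t·cos(6t)} = 9·(s² - 36)/(s² + 36)²

Final answer: 9·(s² - 36)/(s² + 36)²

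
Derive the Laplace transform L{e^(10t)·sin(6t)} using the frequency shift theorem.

Frequency shift: L{e^(at)f(t)} = F(s-a). L{e^(10t)·sin(6t)} = 6/((s-10)² + 36)

Final answer: 6/((s-10)² + 36)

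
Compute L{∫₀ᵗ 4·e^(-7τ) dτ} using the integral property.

L{∫₀ᵗ f(τ)dτ} = F(s)/s with F(s) = 4/(s+7), so L{∫₀ᵗ 4·e^(-7τ) dτ} = 4/(s(s+7))

Final answer: 4/(s(s+7))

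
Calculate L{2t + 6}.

L{2t + 6} = 2·L{t} + 6·L{1} = 2/s² + 6/s

Final answer: 2/s² + 6/s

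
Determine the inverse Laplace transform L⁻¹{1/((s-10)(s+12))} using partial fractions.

Decompose: A/(s-10) + B/(s+12). A = 1/22, B = -1/22. f(t) = (e^(10t) - e^(-12t))/22

Final answer: (e^(10t) - e^(-12t))/22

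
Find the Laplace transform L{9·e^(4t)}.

L{e^(at)} = 1/(s-a), so L{e^(4t)} = 1/(s-4). Then L{9·e^(4t)} = 9/(s-4)

Final answer: 9/(s-4)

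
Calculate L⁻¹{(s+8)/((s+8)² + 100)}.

Using frequency shift: L⁻¹{(s-a)/((s-a)² + b²)} = e^(at)cos(bt). Here a=-8, b=10

Final answer: e^(-8t)·cos(10t)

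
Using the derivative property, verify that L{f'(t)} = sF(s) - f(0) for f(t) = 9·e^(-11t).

f'(t) = -99e^(-11t). Direct: L{f'(t)} = -99/(s+11). Property: s·9/(s+11) - 9 = (9s - 9(s+11))/(s+11) = -99/(s+11). ✓

Final answer: -99/(s+11)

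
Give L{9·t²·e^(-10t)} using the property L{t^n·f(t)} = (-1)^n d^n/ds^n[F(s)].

L{e^(-10t)} = 1/(s+10). d/ds[1/(s+10)] = -1/(s+10)². d²/ds²[1/(s+10)] = 2/(s+10)³. So L{t²·e^(-10t)} = (-1)² · 2/(s+10)³ = 2/(s+10)³. Then L{9·t²·e^(-10t)} = 9·2/(s+10)³ = 18/(s+10)³

Final answer: 18/(s+10)³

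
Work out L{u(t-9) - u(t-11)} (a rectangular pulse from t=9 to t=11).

L{u(t-a)} = e^(-as)/s. L{u(t-9) - u(t-11)} = (e^(-9s) - e^(-11s))/s

Final answer: (e^(-9s) - e^(-11s))/s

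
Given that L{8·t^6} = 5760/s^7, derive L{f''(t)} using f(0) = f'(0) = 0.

L{f''(t)} = s²F(s) - sf(0) - f'(0) = s²·5760/s^7 - 0 - 0 = 5760/s^5

Final answer: 5760/s^5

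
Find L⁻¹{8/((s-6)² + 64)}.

Form: b/((s-a)² + b²) → e^(at)sin(bt). With a=6, b=8

Final answer: e^(6t)·sin(8t)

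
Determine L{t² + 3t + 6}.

L{t² + 3t + 6} = 2/s³ + 3/s² + 6/s = 2/s³ + 3/s² + 6/s

Final answer: 2/s³ + 3/s² + 6/s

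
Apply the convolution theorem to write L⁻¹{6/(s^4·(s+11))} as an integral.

6/(s^4·(s+11)) = (6/s^4)·(1/(s+11)) = L{t^3}·L{e^(-11t)}. So f(t) = t^3*e^(-11t) = ∫₀ᵗ τ^3·e^(-11(t-τ)) dτ

Final answer: ∫₀ᵗ τ^3·e^(-11(t-τ)) dτ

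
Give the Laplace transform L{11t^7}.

L{11t^7} = 11 · L{t^7} = 11 · 5040/s^8 = 55440/s^8

Final answer: 55440/s^8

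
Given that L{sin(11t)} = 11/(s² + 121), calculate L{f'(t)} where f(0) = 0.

L{f'(t)} = s·F(s) - f(0) = s·11/(s² + 121) - 0 = 11s/(s² + 121)

Final answer: 11s/(s² + 121)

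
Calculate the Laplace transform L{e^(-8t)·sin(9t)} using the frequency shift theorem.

Frequency shift: L{e^(at)f(t)} = F(s-a). L{e^(-8t)·sin(9t)} = 9/((s+8)² + 81)

Final answer: 9/((s+8)² + 81)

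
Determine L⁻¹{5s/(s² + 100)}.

This is the form c·s/(s² + a²) with a = 10, c = 5. L⁻¹ = 5·cos(10t)

Final answer: 5·cos(10t)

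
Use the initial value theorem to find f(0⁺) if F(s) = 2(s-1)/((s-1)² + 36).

f(0⁺) = lim_{s→∞} sF(s) = lim_{s→∞} 2s(s-1)/((s-1)² + 36) = 2

Final answer: 2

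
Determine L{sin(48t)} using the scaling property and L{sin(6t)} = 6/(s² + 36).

Using L{f(at)} = (1/a)F(s/a) with a=8: L{sin(48t)} = (1/8) · 6/((s/8)² + 36) = (1/8) · 6·64/(s² + 2304) = 48/(s² + 2304)

Final answer: 48/(s² + 2304)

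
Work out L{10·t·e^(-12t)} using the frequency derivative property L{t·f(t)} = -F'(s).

L{e^(-12t)} = 1/(s+12). By frequency derivative: L{t·e^(-12t)} = -d/ds[1/(s+12)] = -(-1)/(s+12)² = 1/(s+12)². Then L{10·t·e^(-12t)} = 10·1/(s+12)² = 10/(s+12)²

Final answer: 10/(s+12)²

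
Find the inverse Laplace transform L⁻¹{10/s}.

L⁻¹{c/s} = c, so L⁻¹{10/s} = 10

Final answer: 10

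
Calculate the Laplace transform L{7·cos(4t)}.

L{cos(ωt)} = s/(s² + ω²), so L{cos(4t)} = s/(s² + 16). Then L{7·cos(4t)} = 7·s/(s² + 16) = 7s/(s² + 16)

Final answer: 7s/(s² + 16)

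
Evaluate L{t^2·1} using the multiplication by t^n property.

L{1} = 1/s. d^1/ds^1[1/s] = -1/s². d^2/ds^2[1/s] = 2/s^3. So L{t^2} = (-1)^{2}·2/s^3 = 2/s^3

Final answer: 2/s^3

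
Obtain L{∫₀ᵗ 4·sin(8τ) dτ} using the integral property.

L{∫₀ᵗ f(τ)dτ} = F(s)/s with F(s) = 32/(s² + 64), so the result is (32/(s² + 64))/s = 32/(s(s² + 64))

Final answer: 32/(s(s² + 64))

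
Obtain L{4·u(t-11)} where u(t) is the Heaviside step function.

L{u(t-a)} = e^(-as)/s. Here a=11, so L{u(t-11)} = e^(-11s)/s, and L{4·u(t-11)} = 4·e^(-11s)/s

Final answer: 4·e^(-11s)/s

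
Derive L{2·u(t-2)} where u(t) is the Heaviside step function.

L{u(t-a)} = e^(-as)/s. Here a=2, so L{u(t-2)} = e^(-2s)/s, and L{2·u(t-2)} = 2·e^(-2s)/s

Final answer: 2·e^(-2s)/s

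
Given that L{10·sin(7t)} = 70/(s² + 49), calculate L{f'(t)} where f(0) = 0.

L{f'(t)} = s·F(s) - f(0) = s·70/(s² + 49) - 0 = 70s/(s² + 49)

Final answer: 70s/(s² + 49)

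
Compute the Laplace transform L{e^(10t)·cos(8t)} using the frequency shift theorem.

Frequency shift: L{e^(at)f(t)} = F(s-a). L{e^(10t)·cos(8t)} = (s-10)/((s-10)² + 64)

Final answer: (s-10)/((s-10)² + 64)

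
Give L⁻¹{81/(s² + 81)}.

This is the form c·a/(s² + a²) with a = 9, c = 9. L⁻¹ = 9·sin(9t)

Final answer: 9·sin(9t)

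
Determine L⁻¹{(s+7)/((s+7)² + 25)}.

Using frequency shift: L⁻¹{(s-a)/((s-a)² + b²)} = e^(at)cos(bt). Here a=-7, b=5

Final answer: e^(-7t)·cos(5t)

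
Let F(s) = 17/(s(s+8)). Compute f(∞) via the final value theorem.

f(∞) = lim_{s→0} s·17/(s(s+8)) = lim_{s→0} 17/(s+8) = 17/8 = 17/8

Final answer: 17/8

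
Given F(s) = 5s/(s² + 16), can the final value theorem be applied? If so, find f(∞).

The final value theorem requires all poles of sF(s) in the left half-plane. sF(s) = 5s²/(s² + 16) has poles at s = ±4i (imaginary axis). Theorem does NOT apply (oscillatory system).

Final answer: Not applicable (oscillatory)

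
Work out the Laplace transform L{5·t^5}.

L{t^n} = n!/s^(n+1), so L{t^5} = 120/s^6. Then L{5·t^5} = 5·120/s^6 = 600/s^6

Final answer: 600/s^6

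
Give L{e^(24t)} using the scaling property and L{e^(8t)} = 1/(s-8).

Using L{f(at)} = (1/a)F(s/a) with a=3 and f(t) = e^(8t): L{e^(24t)} = (1/3) · 1/((s/3)-8) = (1/3) · 3/(s-24) = 1/(s-24)

Final answer: 1/(s-24)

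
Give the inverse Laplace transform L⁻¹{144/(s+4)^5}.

L⁻¹{n!/(s-a)^(n+1)} = t^n·e^(at) with n=4, a=-4. So L⁻¹{24/(s+4)^5} = t^4·e^(-4t), and L⁻¹{144/(s+4)^5} = (144/24)·t^4·e^(-4t) = 6·t^4·e^(-4t)

Final answer: 6·t^4·e^(-4t)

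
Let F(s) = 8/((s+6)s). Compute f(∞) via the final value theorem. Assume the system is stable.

f(∞) = lim_{s→0} sF(s) = lim_{s→0} 8/(s+6) = 4/3

Final answer: 4/3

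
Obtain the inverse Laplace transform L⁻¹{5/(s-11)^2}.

L⁻¹{n!/(s-a)^(n+1)} = t^n·e^(at) with n=1, a=11. So L⁻¹{1/(s-11)^2} = t·e^(11t), and L⁻¹{5/(s-11)^2} = (5/1)·t·e^(11t) = 5·t·e^(11t)

Final answer: 5·t·e^(11t)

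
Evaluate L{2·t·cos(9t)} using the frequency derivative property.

L{cos(9t)} = s/(s² + 81). Derivative: d/ds[s/(s² + 81)] = [(s² + 81) - s·2s]/(s² + 81)² = (81 - s²)/(s² + 81)². So L{t·cos(9t)} = -F'(s) = (s² - 81)/(s² + 81)². Then L{2·t·cos(9t)} = 2·(s² - 81)/(s² + 81)²

Final answer: 2·(s² - 81)/(s² + 81)²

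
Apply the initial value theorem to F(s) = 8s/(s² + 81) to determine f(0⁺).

f(0⁺) = lim_{s→∞} s·8s/(s² + 81) = lim_{s→∞} 8s²/(s² + 81) = 8

Final answer: 8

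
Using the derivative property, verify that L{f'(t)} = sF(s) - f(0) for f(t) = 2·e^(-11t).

f'(t) = -22e^(-11t). Direct: L{f'(t)} = -22/(s+11). Property: s·2/(s+11) - 2 = (2s - 2(s+11))/(s+11) = -22/(s+11). ✓

Final answer: -22/(s+11)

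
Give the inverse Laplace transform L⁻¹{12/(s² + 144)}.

L⁻¹{12/(s² + 144)} = sin(12t)

Final answer: sin(12t)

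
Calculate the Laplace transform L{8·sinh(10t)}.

L{sinh(ωt)} = ω/(s² - ω²), so L{sinh(10t)} = 10/(s² - 100). Then L{8·sinh(10t)} = 8·10/(s² - 100) = 80/(s² - 100)

Final answer: 80/(s² - 100)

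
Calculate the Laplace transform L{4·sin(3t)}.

L{sin(ωt)} = ω/(s² + ω²), so L{sin(3t)} = 3/(s² + 9). Then L{4·sin(3t)} = 4·3/(s² + 9) = 12/(s² + 9)

Final answer: 12/(s² + 9)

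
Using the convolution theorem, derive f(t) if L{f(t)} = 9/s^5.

9/s^5 = (9/s)·(1/s^4) = L{9}·L{t^3/6}. By convolution, f(t) = 9*t^3/6 = ∫₀ᵗ 9·τ^3/6 dτ = 9·t^4/24

Final answer: 9·t^4/24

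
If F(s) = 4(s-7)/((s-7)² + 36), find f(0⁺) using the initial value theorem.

f(0⁺) = lim_{s→∞} sF(s) = lim_{s→∞} 4s(s-7)/((s-7)² + 36) = 4

Final answer: 4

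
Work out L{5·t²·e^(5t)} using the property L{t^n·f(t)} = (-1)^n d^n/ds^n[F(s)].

L{e^(5t)} = 1/(s-5). d/ds[1/(s-5)] = -1/(s-5)². d²/ds²[1/(s-5)] = 2/(s-5)³. So L{t²·e^(5t)} = (-1)² · 2/(s-5)³ = 2/(s-5)³. Then L{5·t²·e^(5t)} = 5·2/(s-5)³ = 10/(s-5)³

Final answer: 10/(s-5)³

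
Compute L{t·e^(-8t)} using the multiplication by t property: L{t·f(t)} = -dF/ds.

Using L{t^n·e^(at)} = n!/(s-a)^(n+1), L{t·e^(-8t)} = 1/(s+8)^2

Final answer: 1/(s+8)^2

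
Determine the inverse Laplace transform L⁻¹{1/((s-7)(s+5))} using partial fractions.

Decompose: A/(s-7) + B/(s+5). A = 1/12, B = -1/12. f(t) = (e^(7t) - e^(-5t))/12

Final answer: (e^(7t) - e^(-5t))/12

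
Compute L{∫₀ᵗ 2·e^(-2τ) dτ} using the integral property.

L{∫₀ᵗ f(τ)dτ} = F(s)/s with F(s) = 2/(s+2), so L{∫₀ᵗ 2·e^(-2τ) dτ} = 2/(s(s+2))

Final answer: 2/(s(s+2))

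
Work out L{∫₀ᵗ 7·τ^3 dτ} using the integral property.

L{∫₀ᵗ f(τ)dτ} = F(s)/s with f(t) = 7t^3. F(s) = 42/s^4, so L{∫₀ᵗ 7·τ^3 dτ} = (42/s^4)/s = 42/s^5. (Check: ∫₀ᵗ 7·τ^3 dτ = 7t^4/4.)

Final answer: 42/s^5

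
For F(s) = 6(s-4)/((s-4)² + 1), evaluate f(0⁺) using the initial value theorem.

f(0⁺) = lim_{s→∞} sF(s) = lim_{s→∞} 6s(s-4)/((s-4)² + 1) = 6

Final answer: 6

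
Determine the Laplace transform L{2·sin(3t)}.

L{sin(ωt)} = ω/(s² + ω²), so L{sin(3t)} = 3/(s² + 9). Then L{2·sin(3t)} = 2·3/(s² + 9) = 6/(s² + 9)

Final answer: 6/(s² + 9)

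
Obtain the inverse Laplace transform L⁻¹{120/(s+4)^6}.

L⁻¹{n!/(s-a)^(n+1)} = t^n·e^(at), so L⁻¹{120/(s+4)^6} = t^5·e^(-4t)

Final answer: t^5·e^(-4t)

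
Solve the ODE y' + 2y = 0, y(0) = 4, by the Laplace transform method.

L{y'} + 2L{y} = 0. sY - 4 + 2Y = 0. Y(s+2) = 4. Y = 4/(s+2)

Final answer: y(t) = 4e^(-2t)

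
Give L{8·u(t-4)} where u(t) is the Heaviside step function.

L{u(t-a)} = e^(-as)/s. Here a=4, so L{u(t-4)} = e^(-4s)/s, and L{8·u(t-4)} = 8·e^(-4s)/s

Final answer: 8·e^(-4s)/s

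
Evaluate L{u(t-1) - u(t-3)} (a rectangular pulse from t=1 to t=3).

L{u(t-a)} = e^(-as)/s. L{u(t-1) - u(t-3)} = (e^(-s) - e^(-3s))/s

Final answer: (e^(-s) - e^(-3s))/s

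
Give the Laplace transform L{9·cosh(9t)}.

L{cosh(ωt)} = s/(s² - ω²), so L{cosh(9t)} = s/(s² - 81). Then L{9·cosh(9t)} = 9·s/(s² - 81) = 9s/(s² - 81)

Final answer: 9s/(s² - 81)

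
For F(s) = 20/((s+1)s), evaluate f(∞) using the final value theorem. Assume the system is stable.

f(∞) = lim_{s→0} sF(s) = lim_{s→0} 20/(s+1) = 20

Final answer: 20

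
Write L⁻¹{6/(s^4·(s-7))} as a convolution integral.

6/(s^4·(s-7)) = (6/s^4)·(1/(s-7)) = L{t^3}·L{e^(7t)}. So f(t) = t^3*e^(7t) = ∫₀ᵗ τ^3·e^(7(t-τ)) dτ

Final answer: ∫₀ᵗ τ^3·e^(7(t-τ)) dτ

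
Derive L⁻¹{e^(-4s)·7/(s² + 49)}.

L⁻¹{7/(s² + 49)} = sin(7t). By the time shift theorem, L⁻¹{e^(-as)F(s)} = u(t-a)f(t-a) with a=4, so L⁻¹{e^(-4s)·7/(s² + 49)} = u(t-4)·sin(7(t-4))

Final answer: u(t-4)·sin(7(t-4))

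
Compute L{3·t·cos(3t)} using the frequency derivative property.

L{cos(3t)} = s/(s² + 9). Derivative: d/ds[s/(s² + 9)] = [(s² + 9) - s·2s]/(s² + 9)² = (9 - s²)/(s² + 9)². So L{t·cos(3t)} = -F'(s) = (s² - 9)/(s² + 9)². Then L{3·t·cos(3t)} = 3·(s² - 9)/(s² + 9)²

Final answer: 3·(s² - 9)/(s² + 9)²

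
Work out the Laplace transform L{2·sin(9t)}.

L{sin(ωt)} = ω/(s² + ω²), so L{sin(9t)} = 9/(s² + 81). Then L{2·sin(9t)} = 2·9/(s² + 81) = 18/(s² + 81)

Final answer: 18/(s² + 81)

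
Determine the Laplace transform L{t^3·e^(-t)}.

L{t^n·e^(at)} = n!/(s-a)^(n+1), so L{t^3·e^(-t)} = 6/(s+1)^4

Final answer: 6/(s+1)^4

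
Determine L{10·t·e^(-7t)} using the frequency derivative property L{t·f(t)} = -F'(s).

L{e^(-7t)} = 1/(s+7). By frequency derivative: L{t·e^(-7t)} = -d/ds[1/(s+7)] = -(-1)/(s+7)² = 1/(s+7)². Then L{10·t·e^(-7t)} = 10·1/(s+7)² = 10/(s+7)²

Final answer: 10/(s+7)²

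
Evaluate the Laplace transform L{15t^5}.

L{15t^5} = 15 · L{t^5} = 15 · 120/s^6 = 1800/s^6

Final answer: 1800/s^6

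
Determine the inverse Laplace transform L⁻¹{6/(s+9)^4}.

L⁻¹{n!/(s-a)^(n+1)} = t^n·e^(at), so L⁻¹{6/(s+9)^4} = t^3·e^(-9t)

Final answer: t^3·e^(-9t)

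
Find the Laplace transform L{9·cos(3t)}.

L{cos(ωt)} = s/(s² + ω²), so L{cos(3t)} = s/(s² + 9). Then L{9·cos(3t)} = 9·s/(s² + 9) = 9s/(s² + 9)

Final answer: 9s/(s² + 9)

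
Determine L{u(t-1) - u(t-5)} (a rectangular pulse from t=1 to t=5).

L{u(t-a)} = e^(-as)/s. L{u(t-1) - u(t-5)} = (e^(-s) - e^(-5s))/s

Final answer: (e^(-s) - e^(-5s))/s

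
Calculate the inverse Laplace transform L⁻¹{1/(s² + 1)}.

L⁻¹{1/(s² + 1)} = sin(t)

Final answer: sin(t)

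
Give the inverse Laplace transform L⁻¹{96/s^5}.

L⁻¹{n!/s^(n+1)} = t^n with n=4. So L⁻¹{24/s^5} = t^4, and L⁻¹{96/s^5} = (96/24)·t^4 = 4·t^4

Final answer: 4·t^4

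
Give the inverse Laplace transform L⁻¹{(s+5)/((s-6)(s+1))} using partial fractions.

Using partial fractions, f(t) = (11e^(6t) - 4e^(-t))/7

Final answer: (11e^(6t) - 4e^(-t))/7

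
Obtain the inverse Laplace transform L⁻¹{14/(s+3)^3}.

L⁻¹{n!/(s-a)^(n+1)} = t^n·e^(at) with n=2, a=-3. So L⁻¹{2/(s+3)^3} = t^2·e^(-3t), and L⁻¹{14/(s+3)^3} = (14/2)·t^2·e^(-3t) = 7·t^2·e^(-3t)

Final answer: 7·t^2·e^(-3t)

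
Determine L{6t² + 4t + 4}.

L{6t² + 4t + 4} = 6·2/s³ + 4/s² + 4/s = 12/s³ + 4/s² + 4/s

Final answer: 12/s³ + 4/s² + 4/s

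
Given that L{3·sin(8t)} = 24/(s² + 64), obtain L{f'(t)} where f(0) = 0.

L{f'(t)} = s·F(s) - f(0) = s·24/(s² + 64) - 0 = 24s/(s² + 64)

Final answer: 24s/(s² + 64)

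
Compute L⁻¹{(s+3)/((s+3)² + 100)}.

Using frequency shift: L⁻¹{(s-a)/((s-a)² + b²)} = e^(at)cos(bt). Here a=-3, b=10

Final answer: e^(-3t)·cos(10t)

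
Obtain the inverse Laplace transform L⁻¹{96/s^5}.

L⁻¹{n!/s^(n+1)} = t^n with n=4. So L⁻¹{24/s^5} = t^4, and L⁻¹{96/s^5} = (96/24)·t^4 = 4·t^4

Final answer: 4·t^4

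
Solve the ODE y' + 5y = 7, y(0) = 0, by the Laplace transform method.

sY + 5Y = 7/s. Y = 7/(s(s+5)). Partial fractions: Y = 7/5/s - 7/5/(s+5)

Final answer: y(t) = 7/5(1 - e^(-5t))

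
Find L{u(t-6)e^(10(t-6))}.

u(t-a)f(t-a) with f(t)=e^(10t). L{e^(10t)} = 1/(s-10). By time shift: e^(-6s)/(s-10)

Final answer: e^(-6s)/(s-10)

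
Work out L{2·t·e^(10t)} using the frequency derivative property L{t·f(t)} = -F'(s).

L{e^(10t)} = 1/(s-10). By frequency derivative: L{t·e^(10t)} = -d/ds[1/(s-10)] = -(-1)/(s-10)² = 1/(s-10)². Then L{2·t·e^(10t)} = 2·1/(s-10)² = 2/(s-10)²

Final answer: 2/(s-10)²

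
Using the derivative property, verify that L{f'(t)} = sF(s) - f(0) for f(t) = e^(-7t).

f'(t) = -7e^(-7t). Direct: L{f'(t)} = -7/(s+7). Property: s·1/(s+7) - 1 = (s - (s+7))/(s+7) = -7/(s+7). ✓

Final answer: -7/(s+7)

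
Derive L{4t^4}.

L{t^n} = n!/s^(n+1). So L{4t^4} = 4·4!/s^5 = 96/s^5

Final answer: 96/s^5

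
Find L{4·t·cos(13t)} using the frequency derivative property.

L{cos(13t)} = s/(s² + 169). Derivative: d/ds[s/(s² + 169)] = [(s² + 169) - s·2s]/(s² + 169)² = (169 - s²)/(s² + 169)². So L{t·cos(13t)} = -F'(s) = (s² - 169)/(s² + 169)². Then L{4·t·cos(13t)} = 4·(s² - 169)/(s² + 169)²

Final answer: 4·(s² - 169)/(s² + 169)²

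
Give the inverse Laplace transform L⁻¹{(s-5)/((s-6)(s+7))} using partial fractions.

Using partial fractions, f(t) = (e^(6t) + 12e^(-7t))/13

Final answer: (e^(6t) + 12e^(-7t))/13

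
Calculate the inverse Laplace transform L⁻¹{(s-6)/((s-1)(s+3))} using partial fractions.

Using partial fractions, f(t) = (-5e^t + 9e^(-3t))/4

Final answer: (-5e^t + 9e^(-3t))/4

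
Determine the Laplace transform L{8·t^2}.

L{t^n} = n!/s^(n+1), so L{t^2} = 2/s^3. Then L{8·t^2} = 8·2/s^3 = 16/s^3

Final answer: 16/s^3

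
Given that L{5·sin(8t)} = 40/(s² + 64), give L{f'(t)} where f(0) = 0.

L{f'(t)} = s·F(s) - f(0) = s·40/(s² + 64) - 0 = 40s/(s² + 64)

Final answer: 40s/(s² + 64)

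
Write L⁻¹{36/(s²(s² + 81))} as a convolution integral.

36/(s²(s² + 81)) = (1/s²)·(36/(s² + 81)) = L{t}·L{4·sin(9t)}. So f(t) = t*(4·sin(9t)) = ∫₀ᵗ 4τ·sin(9(t-τ)) dτ

Final answer: ∫₀ᵗ 4τ·sin(9(t-τ)) dτ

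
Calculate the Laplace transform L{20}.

L{20} = 20 · L{1} = 20/s

Final answer: 20/s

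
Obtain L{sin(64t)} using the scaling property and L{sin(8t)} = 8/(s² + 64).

Using L{f(at)} = (1/a)F(s/a) with a=8: L{sin(64t)} = (1/8) · 8/((s/8)² + 64) = (1/8) · 8·64/(s² + 4096) = 64/(s² + 4096)

Final answer: 64/(s² + 4096)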